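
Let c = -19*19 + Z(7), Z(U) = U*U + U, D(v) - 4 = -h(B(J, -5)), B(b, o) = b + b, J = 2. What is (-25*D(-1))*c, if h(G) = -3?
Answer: 53375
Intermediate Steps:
B(b, o) = 2*b
D(v) = 7 (D(v) = 4 - 1*(-3) = 4 + 3 = 7)
Z(U) = U + U**2 (Z(U) = U**2 + U = U + U**2)
c = -305 (c = -19*19 + 7*(1 + 7) = -361 + 7*8 = -361 + 56 = -305)
(-25*D(-1))*c = -25*7*(-305) = -175*(-305) = 53375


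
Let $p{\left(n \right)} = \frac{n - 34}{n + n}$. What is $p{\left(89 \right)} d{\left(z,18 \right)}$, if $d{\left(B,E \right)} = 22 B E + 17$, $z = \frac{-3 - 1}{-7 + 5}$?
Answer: $\frac{44495}{178} \approx 249.97$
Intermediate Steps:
$p{\left(n \right)} = \frac{-34 + n}{2 n}$
$z = 2$ ($z = - \frac{4}{-2} = \left(-4\right) \left(- \frac{1}{2}\right) = 2$)
$d{\left(B,E \right)} = 17 + 22 B E$ ($d{\left(B,E \right)} = 22 B E + 17 = 17 + 22 B E$)
$p{\left(89 \right)} d{\left(z,18 \right)} = \frac{-34 + 89}{2 \cdot 89} \left(17 + 22 \cdot 2 \cdot 18\right) = \frac{1}{2} \cdot \frac{1}{89} \cdot 55 \left(17 + 792\right) = \frac{55}{178} \cdot 809 = \frac{44495}{178}$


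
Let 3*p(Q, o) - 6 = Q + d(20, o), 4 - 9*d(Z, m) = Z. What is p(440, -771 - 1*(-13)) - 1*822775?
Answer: -22210927/27 ≈ -8.2263e+5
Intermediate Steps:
d(Z, m) = 4/9 - Z/9
p(Q, o) = 38/27 + Q/3 (p(Q, o) = 2 + (Q + (4/9 - 1/9*20))/3 = 2 + (Q + (4/9 - 20/9))/3 = 2 + (Q - 16/9)/3 = 2 + (-16/9 + Q)/3 = 2 + (-16/27 + Q/3) = 38/27 + Q/3)
p(440, -771 - 1*(-13)) - 1*822775 = (38/27 + (1/3)*440) - 1*822775 = (38/27 + 440/3) - 822775 = 3998/27 - 822775 = -22210927/27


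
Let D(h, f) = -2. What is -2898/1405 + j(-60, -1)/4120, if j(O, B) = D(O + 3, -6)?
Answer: -1194257/578860 ≈ -2.0631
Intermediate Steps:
j(O, B) = -2
-2898/1405 + j(-60, -1)/4120 = -2898/1405 - 2/4120 = -2898*1/1405 - 2*1/4120 = -2898/1405 - 1/2060 = -1194257/578860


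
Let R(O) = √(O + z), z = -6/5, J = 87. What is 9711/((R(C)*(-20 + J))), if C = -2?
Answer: -9711*I*√5/268 ≈ -81.024*I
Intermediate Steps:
z = -6/5 (z = -6*⅕ = -6/5 ≈ -1.2000)
R(O) = √(-6/5 + O) (R(O) = √(O - 6/5) = √(-6/5 + O))
9711/((R(C)*(-20 + J))) = 9711/(((√(-30 + 25*(-2))/5)*(-20 + 87))) = 9711/(((√(-30 - 50)/5)*67)) = 9711/(((√(-80)/5)*67)) = 9711/((((4*I*√5)/5)*67)) = 9711/(((4*I*√5/5)*67)) = 9711/((268*I*√5/5)) = 9711*(-I*√5/268) = -9711*I*√5/268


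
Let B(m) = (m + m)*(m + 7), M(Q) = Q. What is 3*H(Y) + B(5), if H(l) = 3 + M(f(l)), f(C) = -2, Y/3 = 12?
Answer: 123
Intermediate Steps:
Y = 36 (Y = 3*12 = 36)
H(l) = 1 (H(l) = 3 - 2 = 1)
B(m) = 2*m*(7 + m) (B(m) = (2*m)*(7 + m) = 2*m*(7 + m))
3*H(Y) + B(5) = 3*1 + 2*5*(7 + 5) = 3 + 2*5*12 = 3 + 120 = 123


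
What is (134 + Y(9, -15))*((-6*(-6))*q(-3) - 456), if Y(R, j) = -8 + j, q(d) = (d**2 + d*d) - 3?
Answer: 9324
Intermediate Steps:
q(d) = -3 + 2*d**2 (q(d) = (d**2 + d**2) - 3 = 2*d**2 - 3 = -3 + 2*d**2)
(134 + Y(9, -15))*((-6*(-6))*q(-3) - 456) = (134 + (-8 - 15))*((-6*(-6))*(-3 + 2*(-3)**2) - 456) = (134 - 23)*(36*(-3 + 2*9) - 456) = 111*(36*(-3 + 18) - 456) = 111*(36*15 - 456) = 111*(540 - 456) = 111*84 = 9324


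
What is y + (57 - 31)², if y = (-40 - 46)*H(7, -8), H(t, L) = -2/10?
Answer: 3466/5 ≈ 693.20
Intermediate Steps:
H(t, L) = -⅕ (H(t, L) = -2*⅒ = -⅕)
y = 86/5 (y = (-40 - 46)*(-⅕) = -86*(-⅕) = 86/5 ≈ 17.200)
y + (57 - 31)² = 86/5 + (57 - 31)² = 86/5 + 26² = 86/5 + 676 = 3466/5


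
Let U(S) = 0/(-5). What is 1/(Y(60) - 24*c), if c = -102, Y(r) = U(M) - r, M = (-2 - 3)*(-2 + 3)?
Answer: 1/2388 ≈ 0.00041876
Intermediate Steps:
M = -5 (M = -5*1 = -5)
U(S) = 0 (U(S) = 0*(-⅕) = 0)
Y(r) = -r (Y(r) = 0 - r = -r)
1/(Y(60) - 24*c) = 1/(-1*60 - 24*(-102)) = 1/(-60 + 2448) = 1/2388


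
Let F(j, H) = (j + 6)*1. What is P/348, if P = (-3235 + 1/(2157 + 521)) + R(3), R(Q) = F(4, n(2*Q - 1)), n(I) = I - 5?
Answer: -8636549/931944 ≈ -9.2672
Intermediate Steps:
n(I) = -5 + I
F(j, H) = 6 + j (F(j, H) = (6 + j)*1 = 6 + j)
R(Q) = 10 (R(Q) = 6 + 4 = 10)
P = -8636549/2678 (P = (-3235 + 1/(2157 + 521)) + 10 = (-3235 + 1/2678) + 10 = -8663329/2678 + 10 = -8636549/2678 ≈ -3225.0)
P/348 = -8636549/2678/348 = -8636549/2678*1/348 = -8636549/931944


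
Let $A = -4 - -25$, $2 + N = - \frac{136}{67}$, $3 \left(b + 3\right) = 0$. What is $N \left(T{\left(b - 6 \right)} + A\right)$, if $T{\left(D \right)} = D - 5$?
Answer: $- \frac{1890}{67} \approx -28.209$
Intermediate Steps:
$b = -3$ ($b = -3 + \frac{1}{3} \cdot 0 = -3 + 0 = -3$)
$N = - \frac{270}{67}$ ($N = -2 - \frac{136}{67} = - \frac{270}{67} \approx -4.0299$)
$T{\left(D \right)} = -5 + D$ ($T{\left(D \right)} = D - 5 = -5 + D$)
$A = 21$ ($A = -4 + 25 = 21$)
$N \left(T{\left(b - 6 \right)} + A\right) = - \frac{270 \left(\left(-5 - 9\right) + 21\right)}{67} = - \frac{270 \left(-14 + 21\right)}{67} = \left(- \frac{270}{67}\right) 7 = - \frac{1890}{67}$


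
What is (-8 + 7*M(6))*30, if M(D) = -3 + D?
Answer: 390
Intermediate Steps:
(-8 + 7*M(6))*30 = (-8 + 7*(-3 + 6))*30 = (-8 + 7*3)*30 = (-8 + 21)*30 = 13*30 = 390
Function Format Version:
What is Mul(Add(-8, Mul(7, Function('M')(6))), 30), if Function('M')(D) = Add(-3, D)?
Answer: 390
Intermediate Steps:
Mul(Add(-8, Mul(7, Function('M')(6))), 30) = Mul(Add(-8, Mul(7, Add(-3, 6))), 30) = Mul(Add(-8, Mul(7, 3)), 30) = Mul(Add(-8, 21), 30) = Mul(13, 30) = 390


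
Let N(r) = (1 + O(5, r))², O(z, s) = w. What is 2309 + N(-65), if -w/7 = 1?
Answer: 2345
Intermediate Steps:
w = -7 (w = -7*1 = -7)
O(z, s) = -7
N(r) = 36 (N(r) = (1 - 7)² = (-6)² = 36)
2309 + N(-65) = 2309 + 36 = 2345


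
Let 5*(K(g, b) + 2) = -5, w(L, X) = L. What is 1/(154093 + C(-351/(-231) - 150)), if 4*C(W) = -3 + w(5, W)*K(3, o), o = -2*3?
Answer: 2/308177 ≈ 6.4898e-6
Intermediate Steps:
o = -6
K(g, b) = -3 (K(g, b) = -2 + (⅕)*(-5) = -2 - 1 = -3)
C(W) = -9/2 (C(W) = (-3 + 5*(-3))/4 = (-3 - 15)/4 = (¼)*(-18) = -9/2)
1/(154093 + C(-351/(-231) - 150)) = 1/(154093 - 9/2) = 1/(308177/2) = 2/308177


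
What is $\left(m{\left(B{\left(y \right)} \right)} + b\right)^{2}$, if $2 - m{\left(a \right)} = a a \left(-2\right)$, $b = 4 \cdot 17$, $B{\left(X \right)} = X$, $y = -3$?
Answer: $7744$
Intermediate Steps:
$b = 68$
$m{\left(a \right)} = 2 + 2 a^{2}$ ($m{\left(a \right)} = 2 - a a \left(-2\right) = 2 - a^{2} \left(-2\right) = 2 - - 2 a^{2} = 2 + 2 a^{2}$)
$\left(m{\left(B{\left(y \right)} \right)} + b\right)^{2} = \left(\left(2 + 2 \left(-3\right)^{2}\right) + 68\right)^{2} = \left(\left(2 + 2 \cdot 9\right) + 68\right)^{2} = \left(\left(2 + 18\right) + 68\right)^{2} = \left(20 + 68\right)^{2} = 88^{2} = 7744$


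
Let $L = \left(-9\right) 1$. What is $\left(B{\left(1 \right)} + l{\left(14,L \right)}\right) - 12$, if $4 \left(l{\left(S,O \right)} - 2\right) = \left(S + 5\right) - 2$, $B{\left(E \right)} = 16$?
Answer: $\frac{41}{4} \approx 10.25$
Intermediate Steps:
$L = -9$
$l{\left(S,O \right)} = \frac{11}{4} + \frac{S}{4}$ ($l{\left(S,O \right)} = 2 + \frac{\left(S + 5\right) - 2}{4} = 2 + \frac{\left(5 + S\right) - 2}{4} = 2 + \frac{3 + S}{4} = 2 + \left(\frac{3}{4} + \frac{S}{4}\right) = \frac{11}{4} + \frac{S}{4}$)
$\left(B{\left(1 \right)} + l{\left(14,L \right)}\right) - 12 = \left(16 + \left(\frac{11}{4} + \frac{1}{4} \cdot 14\right)\right) - 12 = \left(16 + \left(\frac{11}{4} + \frac{7}{2}\right)\right) - 12 = \left(16 + \frac{25}{4}\right) - 12 = \frac{89}{4} - 12 = \frac{41}{4}$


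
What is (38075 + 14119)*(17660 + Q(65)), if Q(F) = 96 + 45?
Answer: 929105394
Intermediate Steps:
Q(F) = 141
(38075 + 14119)*(17660 + Q(65)) = (38075 + 14119)*(17660 + 141) = 52194*17801 = 929105394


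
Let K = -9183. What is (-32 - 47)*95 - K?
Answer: 1678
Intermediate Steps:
(-32 - 47)*95 - K = (-32 - 47)*95 - 1*(-9183) = -79*95 + 9183 = -7505 + 9183 = 1678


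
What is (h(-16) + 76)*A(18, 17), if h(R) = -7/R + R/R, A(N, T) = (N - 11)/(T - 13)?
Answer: 8673/64 ≈ 135.52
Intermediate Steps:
A(N, T) = (-11 + N)/(-13 + T)
h(R) = 1 - 7/R (h(R) = -7/R + 1 = 1 - 7/R)
(h(-16) + 76)*A(18, 17) = ((-7 - 16)/(-16) + 76)*((-11 + 18)/(-13 + 17)) = (-1/16*(-23) + 76)*(7/4) = (23/16 + 76)*((¼)*7) = (1239/16)*(7/4) = 8673/64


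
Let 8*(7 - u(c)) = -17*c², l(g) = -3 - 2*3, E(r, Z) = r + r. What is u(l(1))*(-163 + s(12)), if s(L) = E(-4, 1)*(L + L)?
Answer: -508715/8 ≈ -63589.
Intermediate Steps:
E(r, Z) = 2*r
l(g) = -9 (l(g) = -3 - 6 = -9)
u(c) = 7 + 17*c²/8 (u(c) = 7 - (-17)*c²/8 = 7 + 17*c²/8)
s(L) = -16*L (s(L) = (2*(-4))*(L + L) = -16*L)
u(l(1))*(-163 + s(12)) = (7 + (17/8)*(-9)²)*(-163 - 16*12) = (7 + (17/8)*81)*(-163 - 192) = (7 + 1377/8)*(-355) = (1433/8)*(-355) = -508715/8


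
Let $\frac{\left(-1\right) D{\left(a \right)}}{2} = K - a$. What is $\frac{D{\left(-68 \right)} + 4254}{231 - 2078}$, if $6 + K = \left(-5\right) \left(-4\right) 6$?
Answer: $- \frac{3890}{1847} \approx -2.1061$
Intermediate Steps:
$K = 114$ ($K = -6 + \left(-5\right) \left(-4\right) 6 = -6 + 20 \cdot 6 = -6 + 120 = 114$)
$D{\left(a \right)} = -228 + 2 a$ ($D{\left(a \right)} = - 2 \left(114 - a\right) = -228 + 2 a$)
$\frac{D{\left(-68 \right)} + 4254}{231 - 2078} = \frac{\left(-228 + 2 \left(-68\right)\right) + 4254}{231 - 2078} = \frac{\left(-228 - 136\right) + 4254}{-1847} = \left(-364 + 4254\right) \left(- \frac{1}{1847}\right) = 3890 \left(- \frac{1}{1847}\right) = - \frac{3890}{1847}$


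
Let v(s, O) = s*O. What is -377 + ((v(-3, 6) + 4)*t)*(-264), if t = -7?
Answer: -26249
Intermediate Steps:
v(s, O) = O*s
-377 + ((v(-3, 6) + 4)*t)*(-264) = -377 + ((6*(-3) + 4)*(-7))*(-264) = -377 + ((-18 + 4)*(-7))*(-264) = -377 - 14*(-7)*(-264) = -377 + 98*(-264) = -377 - 25872 = -26249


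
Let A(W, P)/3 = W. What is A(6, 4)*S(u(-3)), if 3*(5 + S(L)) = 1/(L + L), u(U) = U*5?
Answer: -451/5 ≈ -90.200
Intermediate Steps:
A(W, P) = 3*W
u(U) = 5*U
S(L) = -5 + 1/(6*L) (S(L) = -5 + 1/(3*(L + L)) = -5 + 1/(3*((2*L))) = -5 + (1/(2*L))/3 = -5 + 1/(6*L))
A(6, 4)*S(u(-3)) = (3*6)*(-5 + 1/(6*((5*(-3))))) = 18*(-5 + (1/6)/(-15)) = 18*(-5 + (1/6)*(-1/15)) = 18*(-5 - 1/90) = 18*(-451/90) = -451/5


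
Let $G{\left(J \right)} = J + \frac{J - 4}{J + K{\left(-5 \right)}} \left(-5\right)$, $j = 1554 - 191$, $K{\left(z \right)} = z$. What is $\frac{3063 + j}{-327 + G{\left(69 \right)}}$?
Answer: $- \frac{283264}{16837} \approx -16.824$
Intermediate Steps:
$j = 1363$
$G{\left(J \right)} = J - \frac{5 \left(-4 + J\right)}{-5 + J}$ ($G{\left(J \right)} = J + \frac{J - 4}{J - 5} \left(-5\right) = J + \frac{-4 + J}{-5 + J} \left(-5\right) = J - \frac{5 \left(-4 + J\right)}{-5 + J}$)
$\frac{3063 + j}{-327 + G{\left(69 \right)}} = \frac{3063 + 1363}{-327 + \frac{20 + 69^{2} - 690}{-5 + 69}} = \frac{4426}{-327 + \frac{20 + 4761 - 690}{64}} = \frac{4426}{-327 + \frac{1}{64} \cdot 4091} = \frac{4426}{-327 + \frac{4091}{64}} = \frac{4426}{- \frac{16837}{64}} = 4426 \left(- \frac{64}{16837}\right) = - \frac{283264}{16837}$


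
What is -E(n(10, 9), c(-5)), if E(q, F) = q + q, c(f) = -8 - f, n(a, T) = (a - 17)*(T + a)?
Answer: 266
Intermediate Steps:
n(a, T) = (-17 + a)*(T + a)
E(q, F) = 2*q
-E(n(10, 9), c(-5)) = -2*(10² - 17*9 - 17*10 + 9*10) = -2*(100 - 153 - 170 + 90) = -2*(-133) = -1*(-266) = 266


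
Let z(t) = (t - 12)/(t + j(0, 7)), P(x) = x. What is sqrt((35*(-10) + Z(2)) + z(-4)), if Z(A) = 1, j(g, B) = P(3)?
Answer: 3*I*sqrt(37) ≈ 18.248*I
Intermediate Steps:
j(g, B) = 3
z(t) = (-12 + t)/(3 + t) (z(t) = (t - 12)/(t + 3) = (-12 + t)/(3 + t))
sqrt((35*(-10) + Z(2)) + z(-4)) = sqrt((35*(-10) + 1) + (-12 - 4)/(3 - 4)) = sqrt((-350 + 1) - 16/(-1)) = sqrt(-349 - 1*(-16)) = sqrt(-349 + 16) = sqrt(-333) = 3*I*sqrt(37)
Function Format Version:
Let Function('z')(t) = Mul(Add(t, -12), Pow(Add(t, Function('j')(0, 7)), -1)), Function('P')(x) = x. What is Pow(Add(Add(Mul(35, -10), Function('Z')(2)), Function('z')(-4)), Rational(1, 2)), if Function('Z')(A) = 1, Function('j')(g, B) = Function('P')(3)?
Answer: Mul(3, I, Pow(37, Rational(1, 2))) ≈ Mul(18.248, I)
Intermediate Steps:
Function('j')(g, B) = 3
Function('z')(t) = Mul(Pow(Add(3, t), -1), Add(-12, t)) (Function('z')(t) = Mul(Add(t, -12), Pow(Add(t, 3), -1)) = Mul(Add(-12, t), Pow(Add(3, t), -1)) = Mul(Pow(Add(3, t), -1), Add(-12, t)))
Pow(Add(Add(Mul(35, -10), Function('Z')(2)), Function('z')(-4)), Rational(1, 2)) = Pow(Add(Add(Mul(35, -10), 1), Mul(Pow(Add(3, -4), -1), Add(-12, -4))), Rational(1, 2)) = Pow(Add(Add(-350, 1), Mul(Pow(-1, -1), -16)), Rational(1, 2)) = Pow(Add(-349, Mul(-1, -16)), Rational(1, 2)) = Pow(Add(-349, 16), Rational(1, 2)) = Pow(-333, Rational(1, 2)) = Mul(3, I, Pow(37, Rational(1, 2)))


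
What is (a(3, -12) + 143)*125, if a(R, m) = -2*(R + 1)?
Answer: 16875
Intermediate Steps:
a(R, m) = -2 - 2*R (a(R, m) = -2*(1 + R) = -2 - 2*R)
(a(3, -12) + 143)*125 = ((-2 - 2*3) + 143)*125 = ((-2 - 6) + 143)*125 = (-8 + 143)*125 = 135*125 = 16875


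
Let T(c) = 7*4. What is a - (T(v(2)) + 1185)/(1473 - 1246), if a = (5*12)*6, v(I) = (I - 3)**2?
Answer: 80507/227 ≈ 354.66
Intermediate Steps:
v(I) = (-3 + I)**2
a = 360 (a = 60*6 = 360)
T(c) = 28
a - (T(v(2)) + 1185)/(1473 - 1246) = 360 - (28 + 1185)/(1473 - 1246) = 360 - 1213/227 = 80507/227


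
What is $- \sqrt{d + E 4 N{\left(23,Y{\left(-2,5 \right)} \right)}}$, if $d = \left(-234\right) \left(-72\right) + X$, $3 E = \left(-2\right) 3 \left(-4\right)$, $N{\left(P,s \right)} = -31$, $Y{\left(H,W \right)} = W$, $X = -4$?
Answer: $- 2 \sqrt{3963} \approx -125.9$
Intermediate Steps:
$E = 8$ ($E = \frac{\left(-2\right) 3 \left(-4\right)}{3} = \frac{\left(-6\right) \left(-4\right)}{3} = \frac{1}{3} \cdot 24 = 8$)
$d = 16844$ ($d = \left(-234\right) \left(-72\right) - 4 = 16848 - 4 = 16844$)
$- \sqrt{d + E 4 N{\left(23,Y{\left(-2,5 \right)} \right)}} = - \sqrt{16844 + 8 \cdot 4 \left(-31\right)} = - \sqrt{16844 + 8 \left(-124\right)} = - \sqrt{16844 - 992} = - \sqrt{15852} = - 2 \sqrt{3963}$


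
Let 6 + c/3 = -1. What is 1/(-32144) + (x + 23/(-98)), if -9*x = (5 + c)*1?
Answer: 446399/289296 ≈ 1.5431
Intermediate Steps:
c = -21 (c = -18 + 3*(-1) = -18 - 3 = -21)
x = 16/9 (x = -(5 - 21)/9 = -(-16)/9 = -1/9*(-16) = 16/9 ≈ 1.7778)
1/(-32144) + (x + 23/(-98)) = 1/(-32144) + (16/9 + 23/(-98)) = -1/32144 + (16/9 + 23*(-1/98)) = -1/32144 + (16/9 - 23/98) = -1/32144 + 1361/882 = 446399/289296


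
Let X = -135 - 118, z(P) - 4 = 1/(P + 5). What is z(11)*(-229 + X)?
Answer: -15665/8 ≈ -1958.1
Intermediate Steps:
z(P) = 4 + 1/(5 + P) (z(P) = 4 + 1/(P + 5) = 4 + 1/(5 + P))
X = -253
z(11)*(-229 + X) = ((21 + 4*11)/(5 + 11))*(-229 - 253) = ((21 + 44)/16)*(-482) = ((1/16)*65)*(-482) = (65/16)*(-482) = -15665/8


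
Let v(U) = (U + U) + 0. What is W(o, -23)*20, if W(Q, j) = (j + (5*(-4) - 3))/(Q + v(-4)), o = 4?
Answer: 230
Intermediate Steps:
v(U) = 2*U (v(U) = 2*U + 0 = 2*U)
W(Q, j) = (-23 + j)/(-8 + Q) (W(Q, j) = (j + (5*(-4) - 3))/(Q + 2*(-4)) = (j + (-20 - 3))/(Q - 8) = (j - 23)/(-8 + Q) = (-23 + j)/(-8 + Q))
W(o, -23)*20 = ((-23 - 23)/(-8 + 4))*20 = (-46/(-4))*20 = -¼*(-46)*20 = (23/2)*20 = 230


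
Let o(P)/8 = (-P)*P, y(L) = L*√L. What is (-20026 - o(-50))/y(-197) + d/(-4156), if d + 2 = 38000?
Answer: -18999/2078 - 26*I*√197/38809 ≈ -9.1429 - 0.0094032*I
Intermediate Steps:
y(L) = L^(3/2)
o(P) = -8*P² (o(P) = 8*((-P)*P) = 8*(-P²) = -8*P²)
d = 37998 (d = -2 + 38000 = 37998)
(-20026 - o(-50))/y(-197) + d/(-4156) = (-20026 - (-8)*(-50)²)/((-197)^(3/2)) + 37998/(-4156) = (-20026 - (-8)*2500)/((-197*I*√197)) + 37998*(-1/4156) = (-20026 - 1*(-20000))*(I*√197/38809) - 18999/2078 = (-20026 + 20000)*(I*√197/38809) - 18999/2078 = -26*I*√197/38809 - 18999/2078 = -18999/2078 - 26*I*√197/38809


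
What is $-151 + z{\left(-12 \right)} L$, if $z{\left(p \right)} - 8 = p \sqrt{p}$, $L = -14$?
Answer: $-263 + 336 i \sqrt{3} \approx -263.0 + 581.97 i$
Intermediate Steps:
$z{\left(p \right)} = 8 + p^{\frac{3}{2}}$ ($z{\left(p \right)} = 8 + p \sqrt{p} = 8 + p^{\frac{3}{2}}$)
$-151 + z{\left(-12 \right)} L = -151 + \left(8 + \left(-12\right)^{\frac{3}{2}}\right) \left(-14\right) = -151 + \left(8 - 24 i \sqrt{3}\right) \left(-14\right) = -151 - \left(112 - 336 i \sqrt{3}\right) = -263 + 336 i \sqrt{3}$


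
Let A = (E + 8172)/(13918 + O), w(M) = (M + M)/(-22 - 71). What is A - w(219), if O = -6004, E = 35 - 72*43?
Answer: 1313885/245334 ≈ 5.3555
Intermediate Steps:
E = -3061 (E = 35 - 3096 = -3061)
w(M) = -2*M/93 (w(M) = (2*M)/(-93) = (2*M)*(-1/93) = -2*M/93)
A = 5111/7914 (A = (-3061 + 8172)/(13918 - 6004) = 5111/7914 ≈ 0.64582)
A - w(219) = 5111/7914 - (-2)*219/93 = 5111/7914 - 1*(-146/31) = 5111/7914 + 146/31 = 1313885/245334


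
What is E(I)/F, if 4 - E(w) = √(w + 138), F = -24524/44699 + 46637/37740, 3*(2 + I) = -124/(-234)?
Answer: 6747761040/1159091503 - 562313420*√1864122/45204568617 ≈ -11.162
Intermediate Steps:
I = -640/351 (I = -2 + (-124/(-234))/3 = -2 + (-124*(-1/234))/3 = -2 + (⅓)*(62/117) = -2 + 62/351 = -640/351 ≈ -1.8234)
F = 1159091503/1686940260 (F = -24524*1/44699 + 46637*(1/37740) = -24524/44699 + 46637/37740 = 1159091503/1686940260 ≈ 0.68710)
E(w) = 4 - √(138 + w) (E(w) = 4 - √(w + 138) = 4 - √(138 + w))
E(I)/F = (4 - √(138 - 640/351))/(1159091503/1686940260) = (4 - √(47798/351))*(1686940260/1159091503) = (4 - √1864122/117)*(1686940260/1159091503) = 6747761040/1159091503 - 562313420*√1864122/45204568617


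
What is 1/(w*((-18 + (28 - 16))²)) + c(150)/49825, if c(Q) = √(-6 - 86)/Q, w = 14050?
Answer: 1/505800 + I*√23/3736875 ≈ 1.9771e-6 + 1.2834e-6*I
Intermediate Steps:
c(Q) = 2*I*√23/Q (c(Q) = √(-92)/Q = (2*I*√23)/Q = 2*I*√23/Q)
1/(w*((-18 + (28 - 16))²)) + c(150)/49825 = 1/(14050*((-18 + (28 - 16))²)) + (2*I*√23/150)/49825 = 1/(14050*((-18 + 12)²)) + (2*I*√23*(1/150))*(1/49825) = 1/(14050*((-6)²)) + (I*√23/75)*(1/49825) = (1/14050)/36 + I*√23/3736875 = (1/14050)*(1/36) + I*√23/3736875 = 1/505800 + I*√23/3736875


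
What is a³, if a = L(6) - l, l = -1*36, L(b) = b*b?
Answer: 373248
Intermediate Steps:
L(b) = b²
l = -36
a = 72 (a = 6² - 1*(-36) = 36 + 36 = 72)
a³ = 72³ = 373248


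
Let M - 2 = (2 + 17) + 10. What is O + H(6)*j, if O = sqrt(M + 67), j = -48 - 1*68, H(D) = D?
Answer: -696 + 7*sqrt(2) ≈ -686.10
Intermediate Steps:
M = 31 (M = 2 + ((2 + 17) + 10) = 2 + (19 + 10) = 2 + 29 = 31)
j = -116 (j = -48 - 68 = -116)
O = 7*sqrt(2) (O = sqrt(31 + 67) = sqrt(98) = 7*sqrt(2) ≈ 9.8995)
O + H(6)*j = 7*sqrt(2) + 6*(-116) = 7*sqrt(2) - 696 = -696 + 7*sqrt(2)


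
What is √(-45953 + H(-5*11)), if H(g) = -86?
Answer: I*√46039 ≈ 214.57*I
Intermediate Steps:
√(-45953 + H(-5*11)) = √(-45953 - 86) = √(-46039) = I*√46039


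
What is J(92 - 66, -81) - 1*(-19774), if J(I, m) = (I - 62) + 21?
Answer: 19759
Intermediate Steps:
J(I, m) = -41 + I (J(I, m) = (-62 + I) + 21 = -41 + I)
J(92 - 66, -81) - 1*(-19774) = (-41 + (92 - 66)) - 1*(-19774) = (-41 + 26) + 19774 = -15 + 19774 = 19759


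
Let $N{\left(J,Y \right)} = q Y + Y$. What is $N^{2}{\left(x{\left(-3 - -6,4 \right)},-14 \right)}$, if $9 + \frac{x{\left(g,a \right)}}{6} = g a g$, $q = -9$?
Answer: $12544$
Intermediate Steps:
$x{\left(g,a \right)} = -54 + 6 a g^{2}$ ($x{\left(g,a \right)} = -54 + 6 g a g = -54 + 6 a g g = -54 + 6 a g^{2}$)
$N{\left(J,Y \right)} = - 8 Y$ ($N{\left(J,Y \right)} = - 9 Y + Y = - 8 Y$)
$N^{2}{\left(x{\left(-3 - -6,4 \right)},-14 \right)} = \left(\left(-8\right) \left(-14\right)\right)^{2} = 112^{2} = 12544$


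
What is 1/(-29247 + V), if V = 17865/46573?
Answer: -46573/1362102666 ≈ -3.4192e-5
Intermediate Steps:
V = 17865/46573 (V = 17865*(1/46573) = 17865/46573 ≈ 0.38359)
1/(-29247 + V) = 1/(-29247 + 17865/46573) = 1/(-1362102666/46573) = -46573/1362102666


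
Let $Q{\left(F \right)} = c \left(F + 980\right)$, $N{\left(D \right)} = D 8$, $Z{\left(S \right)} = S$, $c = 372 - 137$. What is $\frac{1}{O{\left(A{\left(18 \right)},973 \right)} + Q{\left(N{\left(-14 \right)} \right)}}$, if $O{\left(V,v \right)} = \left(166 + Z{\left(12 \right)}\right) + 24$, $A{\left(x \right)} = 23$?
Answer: $\frac{1}{204182} \approx 4.8976 \cdot 10^{-6}$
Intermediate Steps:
$c = 235$
$N{\left(D \right)} = 8 D$
$Q{\left(F \right)} = 230300 + 235 F$ ($Q{\left(F \right)} = 235 \left(F + 980\right) = 235 \left(980 + F\right) = 230300 + 235 F$)
$O{\left(V,v \right)} = 202$ ($O{\left(V,v \right)} = \left(166 + 12\right) + 24 = 178 + 24 = 202$)
$\frac{1}{O{\left(A{\left(18 \right)},973 \right)} + Q{\left(N{\left(-14 \right)} \right)}} = \frac{1}{202 + \left(230300 + 235 \cdot 8 \left(-14\right)\right)} = \frac{1}{202 + \left(230300 + 235 \left(-112\right)\right)} = \frac{1}{202 + \left(230300 - 26320\right)} = \frac{1}{202 + 203980} = \frac{1}{204182}$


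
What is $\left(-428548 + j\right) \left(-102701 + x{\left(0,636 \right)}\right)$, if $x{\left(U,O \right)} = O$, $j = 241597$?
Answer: $19081153815$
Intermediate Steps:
$\left(-428548 + j\right) \left(-102701 + x{\left(0,636 \right)}\right) = \left(-428548 + 241597\right) \left(-102701 + 636\right) = \left(-186951\right) \left(-102065\right) = 19081153815$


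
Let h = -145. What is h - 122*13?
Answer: -1731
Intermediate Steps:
h - 122*13 = -145 - 122*13 = -145 - 1586 = -1731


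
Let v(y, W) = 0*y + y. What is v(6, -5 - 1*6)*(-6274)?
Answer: -37644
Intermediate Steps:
v(y, W) = y (v(y, W) = 0 + y = y)
v(6, -5 - 1*6)*(-6274) = 6*(-6274) = -37644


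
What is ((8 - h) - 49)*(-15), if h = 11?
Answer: 780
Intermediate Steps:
((8 - h) - 49)*(-15) = ((8 - 1*11) - 49)*(-15) = ((8 - 11) - 49)*(-15) = (-3 - 49)*(-15) = -52*(-15) = 780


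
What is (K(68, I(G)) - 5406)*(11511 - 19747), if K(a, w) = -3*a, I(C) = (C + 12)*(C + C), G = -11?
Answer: 46203960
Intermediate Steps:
I(C) = 2*C*(12 + C) (I(C) = (12 + C)*(2*C) = 2*C*(12 + C))
(K(68, I(G)) - 5406)*(11511 - 19747) = (-3*68 - 5406)*(11511 - 19747) = (-204 - 5406)*(-8236) = -5610*(-8236) = 46203960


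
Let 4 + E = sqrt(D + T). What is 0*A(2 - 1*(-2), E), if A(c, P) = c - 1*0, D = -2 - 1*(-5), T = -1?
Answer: 0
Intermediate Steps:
D = 3 (D = -2 + 5 = 3)
E = -4 + sqrt(2) (E = -4 + sqrt(3 - 1) = -4 + sqrt(2) ≈ -2.5858)
A(c, P) = c (A(c, P) = c + 0 = c)
0*A(2 - 1*(-2), E) = 0*(2 - 1*(-2)) = 0*(2 + 2) = 0*4 = 0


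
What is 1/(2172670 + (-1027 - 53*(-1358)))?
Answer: 1/2243617 ≈ 4.4571e-7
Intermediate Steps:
1/(2172670 + (-1027 - 53*(-1358))) = 1/(2172670 + (-1027 + 71974)) = 1/(2172670 + 70947) = 1/2243617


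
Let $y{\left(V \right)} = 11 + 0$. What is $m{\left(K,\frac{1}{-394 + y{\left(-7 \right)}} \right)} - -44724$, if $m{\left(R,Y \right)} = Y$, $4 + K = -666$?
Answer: $\frac{17129291}{383} \approx 44724.0$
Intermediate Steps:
$y{\left(V \right)} = 11$
$K = -670$ ($K = -4 - 666 = -670$)
$m{\left(K,\frac{1}{-394 + y{\left(-7 \right)}} \right)} - -44724 = \frac{1}{-394 + 11} - -44724 = \frac{1}{-383} + 44724 = - \frac{1}{383} + 44724 = \frac{17129291}{383}$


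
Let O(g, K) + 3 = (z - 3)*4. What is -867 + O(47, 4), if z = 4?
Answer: -866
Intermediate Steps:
O(g, K) = 1 (O(g, K) = -3 + (4 - 3)*4 = -3 + 1*4 = -3 + 4 = 1)
-867 + O(47, 4) = -867 + 1 = -866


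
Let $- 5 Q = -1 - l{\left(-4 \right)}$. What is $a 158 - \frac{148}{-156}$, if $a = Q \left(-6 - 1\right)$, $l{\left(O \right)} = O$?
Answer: $\frac{129587}{195} \approx 664.55$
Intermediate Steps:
$Q = - \frac{3}{5}$ ($Q = - \frac{-1 - -4}{5} = - \frac{-1 + 4}{5} = \left(- \frac{1}{5}\right) 3 = - \frac{3}{5} \approx -0.6$)
$a = \frac{21}{5}$ ($a = - \frac{3 \left(-6 - 1\right)}{5} = \left(- \frac{3}{5}\right) \left(-7\right) = \frac{21}{5} \approx 4.2$)
$a 158 - \frac{148}{-156} = \frac{21}{5} \cdot 158 - \frac{148}{-156} = \frac{3318}{5} - - \frac{37}{39} = \frac{3318}{5} + \frac{37}{39} = \frac{129587}{195}$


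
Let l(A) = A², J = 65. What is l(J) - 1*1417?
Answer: 2808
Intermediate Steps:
l(J) - 1*1417 = 65² - 1*1417 = 4225 - 1417 = 2808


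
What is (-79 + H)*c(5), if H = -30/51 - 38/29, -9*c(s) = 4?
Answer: 159532/4437 ≈ 35.955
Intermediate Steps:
c(s) = -4/9 (c(s) = -⅑*4 = -4/9)
H = -936/493 (H = -30*1/51 - 38*1/29 = -10/17 - 38/29 = -936/493 ≈ -1.8986)
(-79 + H)*c(5) = (-79 - 936/493)*(-4/9) = -39883/493*(-4/9) = 159532/4437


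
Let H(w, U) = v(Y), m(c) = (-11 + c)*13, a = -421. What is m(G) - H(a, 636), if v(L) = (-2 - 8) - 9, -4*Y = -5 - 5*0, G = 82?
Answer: 942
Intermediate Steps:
Y = 5/4 (Y = -(-5 - 5*0)/4 = -(-5 + 0)/4 = -1/4*(-5) = 5/4 ≈ 1.2500)
m(c) = -143 + 13*c
v(L) = -19 (v(L) = -10 - 9 = -19)
H(w, U) = -19
m(G) - H(a, 636) = (-143 + 13*82) - 1*(-19) = (-143 + 1066) + 19 = 923 + 19 = 942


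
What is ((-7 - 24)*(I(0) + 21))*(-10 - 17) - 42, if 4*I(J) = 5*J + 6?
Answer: 37581/2 ≈ 18791.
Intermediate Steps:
I(J) = 3/2 + 5*J/4 (I(J) = (5*J + 6)/4 = (6 + 5*J)/4 = 3/2 + 5*J/4)
((-7 - 24)*(I(0) + 21))*(-10 - 17) - 42 = ((-7 - 24)*((3/2 + (5/4)*0) + 21))*(-10 - 17) - 42 = -31*((3/2 + 0) + 21)*(-27) - 42 = -31*(3/2 + 21)*(-27) - 42 = -31*45/2*(-27) - 42 = -1395/2*(-27) - 42 = 37665/2 - 42 = 37581/2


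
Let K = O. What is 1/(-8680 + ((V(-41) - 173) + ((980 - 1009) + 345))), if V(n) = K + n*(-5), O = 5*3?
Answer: -1/8317 ≈ -0.00012024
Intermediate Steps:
O = 15
K = 15
V(n) = 15 - 5*n (V(n) = 15 + n*(-5) = 15 - 5*n)
1/(-8680 + ((V(-41) - 173) + ((980 - 1009) + 345))) = 1/(-8680 + (((15 - 5*(-41)) - 173) + ((980 - 1009) + 345))) = 1/(-8680 + (((15 + 205) - 173) + (-29 + 345))) = 1/(-8680 + ((220 - 173) + 316)) = 1/(-8680 + (47 + 316)) = 1/(-8680 + 363) = 1/(-8317) = -1/8317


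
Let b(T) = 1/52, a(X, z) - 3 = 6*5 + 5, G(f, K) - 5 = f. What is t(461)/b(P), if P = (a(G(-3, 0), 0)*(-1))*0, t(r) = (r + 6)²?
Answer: 11340628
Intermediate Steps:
G(f, K) = 5 + f
a(X, z) = 38 (a(X, z) = 3 + (6*5 + 5) = 3 + (30 + 5) = 3 + 35 = 38)
t(r) = (6 + r)²
P = 0 (P = (38*(-1))*0 = -38*0 = 0)
b(T) = 1/52
t(461)/b(P) = (6 + 461)²/(1/52) = 467²*52 = 218089*52 = 11340628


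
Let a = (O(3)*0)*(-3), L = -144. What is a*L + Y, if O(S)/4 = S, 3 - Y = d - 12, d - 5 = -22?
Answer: 32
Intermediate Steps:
d = -17 (d = 5 - 22 = -17)
Y = 32 (Y = 3 - (-17 - 12) = 3 - 1*(-29) = 3 + 29 = 32)
O(S) = 4*S
a = 0 (a = ((4*3)*0)*(-3) = (12*0)*(-3) = 0*(-3) = 0)
a*L + Y = 0*(-144) + 32 = 0 + 32 = 32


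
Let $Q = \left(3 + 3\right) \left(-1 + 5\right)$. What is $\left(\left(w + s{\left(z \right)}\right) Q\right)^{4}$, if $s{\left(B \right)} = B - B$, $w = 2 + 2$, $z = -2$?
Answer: $84934656$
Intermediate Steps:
$w = 4$
$s{\left(B \right)} = 0$
$Q = 24$ ($Q = 6 \cdot 4 = 24$)
$\left(\left(w + s{\left(z \right)}\right) Q\right)^{4} = \left(\left(4 + 0\right) 24\right)^{4} = \left(4 \cdot 24\right)^{4} = 96^{4} = 84934656$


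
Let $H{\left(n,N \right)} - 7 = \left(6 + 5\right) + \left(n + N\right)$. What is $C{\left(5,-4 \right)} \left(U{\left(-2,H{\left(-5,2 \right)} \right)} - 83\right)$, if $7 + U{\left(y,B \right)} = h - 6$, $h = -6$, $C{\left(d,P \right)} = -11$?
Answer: $1122$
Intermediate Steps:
$H{\left(n,N \right)} = 18 + N + n$ ($H{\left(n,N \right)} = 7 + \left(\left(6 + 5\right) + \left(n + N\right)\right) = 7 + \left(11 + \left(N + n\right)\right) = 7 + \left(11 + N + n\right) = 18 + N + n$)
$U{\left(y,B \right)} = -19$ ($U{\left(y,B \right)} = -7 - 12 = -19$)
$C{\left(5,-4 \right)} \left(U{\left(-2,H{\left(-5,2 \right)} \right)} - 83\right) = - 11 \left(-19 - 83\right) = \left(-11\right) \left(-102\right) = 1122$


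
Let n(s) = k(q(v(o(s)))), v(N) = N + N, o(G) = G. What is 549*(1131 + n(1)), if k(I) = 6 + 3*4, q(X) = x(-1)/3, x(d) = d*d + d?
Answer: 630801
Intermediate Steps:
x(d) = d + d² (x(d) = d² + d = d + d²)
v(N) = 2*N
q(X) = 0 (q(X) = -(1 - 1)/3 = -1*0*(⅓) = 0*(⅓) = 0)
k(I) = 18 (k(I) = 6 + 12 = 18)
n(s) = 18
549*(1131 + n(1)) = 549*(1131 + 18) = 549*1149 = 630801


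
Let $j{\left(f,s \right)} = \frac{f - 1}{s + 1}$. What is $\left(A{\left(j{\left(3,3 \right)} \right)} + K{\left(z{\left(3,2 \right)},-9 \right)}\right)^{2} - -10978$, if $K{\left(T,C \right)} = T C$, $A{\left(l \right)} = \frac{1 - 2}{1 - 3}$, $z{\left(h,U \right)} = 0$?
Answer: $\frac{43913}{4} \approx 10978.0$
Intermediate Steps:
$j{\left(f,s \right)} = \frac{-1 + f}{1 + s}$
$A{\left(l \right)} = \frac{1}{2}$ ($A{\left(l \right)} = - \frac{1}{-2} = \left(-1\right) \left(- \frac{1}{2}\right) = \frac{1}{2}$)
$K{\left(T,C \right)} = C T$
$\left(A{\left(j{\left(3,3 \right)} \right)} + K{\left(z{\left(3,2 \right)},-9 \right)}\right)^{2} - -10978 = \left(\frac{1}{2} - 0\right)^{2} - -10978 = \left(\frac{1}{2} + 0\right)^{2} + 10978 = \left(\frac{1}{2}\right)^{2} + 10978 = \frac{1}{4} + 10978 = \frac{43913}{4}$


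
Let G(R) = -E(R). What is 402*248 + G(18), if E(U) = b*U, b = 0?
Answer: 99696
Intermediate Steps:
E(U) = 0 (E(U) = 0*U = 0)
G(R) = 0 (G(R) = -1*0 = 0)
402*248 + G(18) = 402*248 + 0 = 99696 + 0 = 99696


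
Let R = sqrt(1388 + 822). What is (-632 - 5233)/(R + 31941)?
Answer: -14410305/78478867 + 5865*sqrt(2210)/1020225271 ≈ -0.18335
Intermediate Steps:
R = sqrt(2210) ≈ 47.011
(-632 - 5233)/(R + 31941) = (-632 - 5233)/(sqrt(2210) + 31941) = -5865/(31941 + sqrt(2210))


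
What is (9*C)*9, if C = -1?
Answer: -81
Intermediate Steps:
(9*C)*9 = (9*(-1))*9 = -9*9 = -81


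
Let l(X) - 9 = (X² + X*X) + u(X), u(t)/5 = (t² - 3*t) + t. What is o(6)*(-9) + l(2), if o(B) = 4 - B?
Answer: 35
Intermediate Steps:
u(t) = -10*t + 5*t² (u(t) = 5*((t² - 3*t) + t) = 5*(t² - 2*t) = -10*t + 5*t²)
l(X) = 9 + 2*X² + 5*X*(-2 + X) (l(X) = 9 + ((X² + X*X) + 5*X*(-2 + X)) = 9 + ((X² + X²) + 5*X*(-2 + X)) = 9 + (2*X² + 5*X*(-2 + X)) = 9 + 2*X² + 5*X*(-2 + X))
o(6)*(-9) + l(2) = (4 - 1*6)*(-9) + (9 - 10*2 + 7*2²) = (4 - 6)*(-9) + (9 - 20 + 7*4) = -2*(-9) + (9 - 20 + 28) = 18 + 17 = 35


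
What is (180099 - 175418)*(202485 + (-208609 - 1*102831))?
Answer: -510018355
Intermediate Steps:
(180099 - 175418)*(202485 + (-208609 - 1*102831)) = 4681*(202485 + (-208609 - 102831)) = 4681*(202485 - 311440) = 4681*(-108955) = -510018355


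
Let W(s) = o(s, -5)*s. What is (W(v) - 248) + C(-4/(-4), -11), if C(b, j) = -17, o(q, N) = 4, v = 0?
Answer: -265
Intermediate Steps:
W(s) = 4*s
(W(v) - 248) + C(-4/(-4), -11) = (4*0 - 248) - 17 = (0 - 248) - 17 = -248 - 17 = -265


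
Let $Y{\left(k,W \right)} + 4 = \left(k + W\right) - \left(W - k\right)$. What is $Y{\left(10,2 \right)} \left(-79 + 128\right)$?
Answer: $784$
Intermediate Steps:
$Y{\left(k,W \right)} = -4 + 2 k$ ($Y{\left(k,W \right)} = -4 + \left(\left(k + W\right) - \left(W - k\right)\right) = -4 + \left(\left(W + k\right) - \left(W - k\right)\right) = -4 + 2 k$)
$Y{\left(10,2 \right)} \left(-79 + 128\right) = \left(-4 + 2 \cdot 10\right) \left(-79 + 128\right) = \left(-4 + 20\right) 49 = 16 \cdot 49 = 784$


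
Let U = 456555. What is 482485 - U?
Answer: 25930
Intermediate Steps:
482485 - U = 482485 - 1*456555 = 482485 - 456555 = 25930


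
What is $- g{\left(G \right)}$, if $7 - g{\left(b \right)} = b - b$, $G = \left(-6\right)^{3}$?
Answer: $-7$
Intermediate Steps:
$G = -216$
$g{\left(b \right)} = 7$ ($g{\left(b \right)} = 7 - \left(b - b\right) = 7 - 0 = 7 + 0 = 7$)
$- g{\left(G \right)} = \left(-1\right) 7 = -7$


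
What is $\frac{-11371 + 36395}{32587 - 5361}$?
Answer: $\frac{12512}{13613} \approx 0.91912$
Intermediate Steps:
$\frac{-11371 + 36395}{32587 - 5361} = \frac{25024}{27226} = 25024 \cdot \frac{1}{27226} = \frac{12512}{13613}$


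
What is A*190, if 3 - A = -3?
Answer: 1140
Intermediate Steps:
A = 6 (A = 3 - 1*(-3) = 3 + 3 = 6)
A*190 = 6*190 = 1140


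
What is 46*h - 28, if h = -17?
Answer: -810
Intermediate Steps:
46*h - 28 = 46*(-17) - 28 = -782 - 28 = -810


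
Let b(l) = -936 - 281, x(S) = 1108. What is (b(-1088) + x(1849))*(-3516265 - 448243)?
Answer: 432131372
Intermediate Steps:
b(l) = -1217
(b(-1088) + x(1849))*(-3516265 - 448243) = (-1217 + 1108)*(-3516265 - 448243) = -109*(-3964508) = 432131372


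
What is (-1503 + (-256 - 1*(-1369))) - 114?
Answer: -504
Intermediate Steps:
(-1503 + (-256 - 1*(-1369))) - 114 = (-1503 + (-256 + 1369)) - 114 = (-1503 + 1113) - 114 = -390 - 114 = -504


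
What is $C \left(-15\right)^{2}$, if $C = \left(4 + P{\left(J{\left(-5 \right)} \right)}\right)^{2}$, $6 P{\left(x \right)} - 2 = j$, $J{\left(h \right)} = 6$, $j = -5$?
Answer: $\frac{11025}{4} \approx 2756.3$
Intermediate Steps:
$P{\left(x \right)} = - \frac{1}{2}$ ($P{\left(x \right)} = \frac{1}{3} + \frac{1}{6} \left(-5\right) = \frac{1}{3} - \frac{5}{6} = - \frac{1}{2}$)
$C = \frac{49}{4}$ ($C = \left(4 - \frac{1}{2}\right)^{2} = \left(\frac{7}{2}\right)^{2} = \frac{49}{4} \approx 12.25$)
$C \left(-15\right)^{2} = \frac{49 \left(-15\right)^{2}}{4} = \frac{49}{4} \cdot 225 = \frac{11025}{4}$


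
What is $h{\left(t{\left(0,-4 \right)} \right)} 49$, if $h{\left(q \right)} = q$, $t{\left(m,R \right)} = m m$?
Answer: $0$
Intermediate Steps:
$t{\left(m,R \right)} = m^{2}$
$h{\left(t{\left(0,-4 \right)} \right)} 49 = 0^{2} \cdot 49 = 0 \cdot 49 = 0$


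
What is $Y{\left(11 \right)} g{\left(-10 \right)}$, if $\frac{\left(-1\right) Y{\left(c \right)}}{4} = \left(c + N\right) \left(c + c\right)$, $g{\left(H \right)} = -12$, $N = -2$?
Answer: $9504$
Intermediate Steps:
$Y{\left(c \right)} = - 8 c \left(-2 + c\right)$ ($Y{\left(c \right)} = - 4 \left(c - 2\right) \left(c + c\right) = - 4 \left(-2 + c\right) 2 c = - 4 \cdot 2 c \left(-2 + c\right) = - 8 c \left(-2 + c\right)$)
$Y{\left(11 \right)} g{\left(-10 \right)} = 8 \cdot 11 \left(2 - 11\right) \left(-12\right) = 8 \cdot 11 \left(-9\right) \left(-12\right) = \left(-792\right) \left(-12\right) = 9504$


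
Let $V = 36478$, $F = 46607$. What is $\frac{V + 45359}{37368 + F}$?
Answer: $\frac{81837}{83975} \approx 0.97454$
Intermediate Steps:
$\frac{V + 45359}{37368 + F} = \frac{36478 + 45359}{37368 + 46607} = \frac{81837}{83975}$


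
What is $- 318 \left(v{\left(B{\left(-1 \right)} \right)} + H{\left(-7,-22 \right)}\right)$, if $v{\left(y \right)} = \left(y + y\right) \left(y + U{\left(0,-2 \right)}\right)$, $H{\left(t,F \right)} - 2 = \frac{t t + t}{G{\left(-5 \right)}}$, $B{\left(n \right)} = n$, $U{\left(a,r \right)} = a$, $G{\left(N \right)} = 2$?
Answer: $-7950$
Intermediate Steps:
$H{\left(t,F \right)} = 2 + \frac{t}{2} + \frac{t^{2}}{2}$ ($H{\left(t,F \right)} = 2 + \frac{t t + t}{2} = 2 + \left(t^{2} + t\right) \frac{1}{2} = 2 + \left(t + t^{2}\right) \frac{1}{2} = 2 + \left(\frac{t}{2} + \frac{t^{2}}{2}\right) = 2 + \frac{t}{2} + \frac{t^{2}}{2}$)
$v{\left(y \right)} = 2 y^{2}$ ($v{\left(y \right)} = \left(y + y\right) \left(y + 0\right) = 2 y y = 2 y^{2}$)
$- 318 \left(v{\left(B{\left(-1 \right)} \right)} + H{\left(-7,-22 \right)}\right) = - 318 \left(2 \left(-1\right)^{2} + \left(2 + \frac{1}{2} \left(-7\right) + \frac{\left(-7\right)^{2}}{2}\right)\right) = - 318 \left(2 \cdot 1 + \left(2 - \frac{7}{2} + \frac{1}{2} \cdot 49\right)\right) = - 318 \left(2 + \left(2 - \frac{7}{2} + \frac{49}{2}\right)\right) = - 318 \left(2 + 23\right) = \left(-318\right) 25 = -7950$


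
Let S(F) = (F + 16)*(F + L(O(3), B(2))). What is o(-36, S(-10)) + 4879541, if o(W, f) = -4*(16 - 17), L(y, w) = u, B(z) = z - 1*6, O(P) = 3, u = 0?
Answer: 4879545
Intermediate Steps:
B(z) = -6 + z (B(z) = z - 6 = -6 + z)
L(y, w) = 0
S(F) = F*(16 + F) (S(F) = (F + 16)*(F + 0) = (16 + F)*F = F*(16 + F))
o(W, f) = 4 (o(W, f) = -4*(-1) = 4)
o(-36, S(-10)) + 4879541 = 4 + 4879541 = 4879545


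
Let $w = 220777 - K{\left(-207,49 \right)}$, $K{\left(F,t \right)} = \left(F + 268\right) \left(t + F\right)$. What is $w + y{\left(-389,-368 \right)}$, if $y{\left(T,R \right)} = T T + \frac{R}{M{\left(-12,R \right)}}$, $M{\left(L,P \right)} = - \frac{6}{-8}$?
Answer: $\frac{1143736}{3} \approx 3.8125 \cdot 10^{5}$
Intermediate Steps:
$M{\left(L,P \right)} = \frac{3}{4}$ ($M{\left(L,P \right)} = \left(-6\right) \left(- \frac{1}{8}\right) = \frac{3}{4}$)
$K{\left(F,t \right)} = \left(268 + F\right) \left(F + t\right)$
$y{\left(T,R \right)} = T^{2} + \frac{4 R}{3}$ ($y{\left(T,R \right)} = T T + \frac{R}{\frac{3}{4}} = T^{2} + \frac{4 R}{3}$)
$w = 230415$ ($w = 220777 - \left(\left(-207\right)^{2} + 268 \left(-207\right) + 268 \cdot 49 - 10143\right) = 220777 - \left(42849 - 55476 + 13132 - 10143\right) = 220777 - -9638 = 220777 + 9638 = 230415$)
$w + y{\left(-389,-368 \right)} = 230415 + \left(\left(-389\right)^{2} + \frac{4}{3} \left(-368\right)\right) = 230415 + \left(151321 - \frac{1472}{3}\right) = 230415 + \frac{452491}{3} = \frac{1143736}{3}$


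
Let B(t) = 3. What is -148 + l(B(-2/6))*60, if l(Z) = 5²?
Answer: 1352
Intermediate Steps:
l(Z) = 25
-148 + l(B(-2/6))*60 = -148 + 25*60 = -148 + 1500 = 1352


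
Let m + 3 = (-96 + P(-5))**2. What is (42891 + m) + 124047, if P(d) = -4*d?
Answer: 172711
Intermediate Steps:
m = 5773 (m = -3 + (-96 - 4*(-5))**2 = -3 + (-96 + 20)**2 = -3 + (-76)**2 = -3 + 5776 = 5773)
(42891 + m) + 124047 = (42891 + 5773) + 124047 = 48664 + 124047 = 172711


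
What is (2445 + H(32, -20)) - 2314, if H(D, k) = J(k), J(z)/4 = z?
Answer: 51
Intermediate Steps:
J(z) = 4*z
H(D, k) = 4*k
(2445 + H(32, -20)) - 2314 = (2445 + 4*(-20)) - 2314 = (2445 - 80) - 2314 = 2365 - 2314 = 51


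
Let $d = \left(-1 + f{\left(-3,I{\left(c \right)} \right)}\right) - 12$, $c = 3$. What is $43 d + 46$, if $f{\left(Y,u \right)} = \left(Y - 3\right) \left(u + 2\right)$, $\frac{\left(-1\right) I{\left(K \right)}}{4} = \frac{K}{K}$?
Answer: $3$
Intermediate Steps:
$I{\left(K \right)} = -4$ ($I{\left(K \right)} = - 4 \frac{K}{K} = \left(-4\right) 1 = -4$)
$f{\left(Y,u \right)} = \left(-3 + Y\right) \left(2 + u\right)$
$d = -1$ ($d = \left(-1 - -12\right) - 12 = \left(-1 + \left(-6 + 12 - 6 + 12\right)\right) - 12 = \left(-1 + 12\right) - 12 = 11 - 12 = -1$)
$43 d + 46 = 43 \left(-1\right) + 46 = -43 + 46 = 3$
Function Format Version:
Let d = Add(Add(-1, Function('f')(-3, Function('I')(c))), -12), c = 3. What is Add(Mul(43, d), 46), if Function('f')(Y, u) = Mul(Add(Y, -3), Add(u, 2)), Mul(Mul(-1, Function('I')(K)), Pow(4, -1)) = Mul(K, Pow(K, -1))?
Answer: 3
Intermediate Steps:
Function('I')(K) = -4 (Function('I')(K) = Mul(-4, Mul(K, Pow(K, -1))) = Mul(-4, 1) = -4)
Function('f')(Y, u) = Mul(Add(-3, Y), Add(2, u))
d = -1 (d = Add(Add(-1, Add(-6, Mul(-3, -4), Mul(2, -3), Mul(-3, -4))), -12) = Add(Add(-1, Add(-6, 12, -6, 12)), -12) = Add(Add(-1, 12), -12) = Add(11, -12) = -1)
Add(Mul(43, d), 46) = Add(Mul(43, -1), 46) = Add(-43, 46) = 3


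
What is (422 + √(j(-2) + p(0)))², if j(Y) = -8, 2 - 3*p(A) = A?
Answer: (1266 + I*√66)²/9 ≈ 1.7808e+5 + 2285.6*I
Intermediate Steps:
p(A) = ⅔ - A/3
(422 + √(j(-2) + p(0)))² = (422 + √(-8 + (⅔ - ⅓*0)))² = (422 + √(-8 + (⅔ + 0)))² = (422 + √(-8 + ⅔))² = (422 + √(-22/3))² = (422 + I*√66/3)²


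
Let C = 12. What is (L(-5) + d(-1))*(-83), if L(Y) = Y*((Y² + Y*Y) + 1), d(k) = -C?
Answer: 22161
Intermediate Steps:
d(k) = -12 (d(k) = -1*12 = -12)
L(Y) = Y*(1 + 2*Y²) (L(Y) = Y*((Y² + Y²) + 1) = Y*(2*Y² + 1) = Y*(1 + 2*Y²))
(L(-5) + d(-1))*(-83) = ((-5 + 2*(-5)³) - 12)*(-83) = ((-5 + 2*(-125)) - 12)*(-83) = ((-5 - 250) - 12)*(-83) = (-255 - 12)*(-83) = -267*(-83) = 22161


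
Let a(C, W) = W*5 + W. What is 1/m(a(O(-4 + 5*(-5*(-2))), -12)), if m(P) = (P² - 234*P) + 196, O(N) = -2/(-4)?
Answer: 1/22228 ≈ 4.4988e-5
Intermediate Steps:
O(N) = ½ (O(N) = -2*(-¼) = ½)
a(C, W) = 6*W (a(C, W) = 5*W + W = 6*W)
m(P) = 196 + P² - 234*P
1/m(a(O(-4 + 5*(-5*(-2))), -12)) = 1/(196 + (6*(-12))² - 1404*(-12)) = 1/(196 + (-72)² - 234*(-72)) = 1/(196 + 5184 + 16848) = 1/22228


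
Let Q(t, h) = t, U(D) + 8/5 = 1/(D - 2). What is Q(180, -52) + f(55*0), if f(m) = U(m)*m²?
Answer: 180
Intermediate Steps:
U(D) = -8/5 + 1/(-2 + D) (U(D) = -8/5 + 1/(D - 2) = -8/5 + 1/(-2 + D))
f(m) = m²*(21 - 8*m)/(5*(-2 + m)) (f(m) = ((21 - 8*m)/(5*(-2 + m)))*m² = m²*(21 - 8*m)/(5*(-2 + m)))
Q(180, -52) + f(55*0) = 180 + (55*0)²*(21 - 440*0)/(5*(-2 + 55*0)) = 180 + (⅕)*0²*(21 - 8*0)/(-2 + 0) = 180 + (⅕)*0*(21 + 0)/(-2) = 180 + (⅕)*0*(-½)*21 = 180 + 0 = 180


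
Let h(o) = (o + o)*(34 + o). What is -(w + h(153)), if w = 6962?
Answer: -64184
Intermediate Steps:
h(o) = 2*o*(34 + o) (h(o) = (2*o)*(34 + o) = 2*o*(34 + o))
-(w + h(153)) = -(6962 + 2*153*(34 + 153)) = -(6962 + 2*153*187) = -(6962 + 57222) = -1*64184 = -64184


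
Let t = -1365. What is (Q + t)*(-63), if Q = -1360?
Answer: 171675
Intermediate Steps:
(Q + t)*(-63) = (-1360 - 1365)*(-63) = -2725*(-63) = 171675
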